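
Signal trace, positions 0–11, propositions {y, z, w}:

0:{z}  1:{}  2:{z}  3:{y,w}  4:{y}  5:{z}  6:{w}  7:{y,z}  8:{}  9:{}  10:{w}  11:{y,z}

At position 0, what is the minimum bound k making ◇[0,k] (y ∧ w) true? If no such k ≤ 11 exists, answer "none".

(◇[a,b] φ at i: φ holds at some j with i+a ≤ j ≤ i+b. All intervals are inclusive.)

3

Scan j = 0,1,… for (y ∧ w):
  j=0: fails
  j=1: fails
  j=2: fails
  j=3: holds
First hit at j=3, so smallest k = 3-0 = 3.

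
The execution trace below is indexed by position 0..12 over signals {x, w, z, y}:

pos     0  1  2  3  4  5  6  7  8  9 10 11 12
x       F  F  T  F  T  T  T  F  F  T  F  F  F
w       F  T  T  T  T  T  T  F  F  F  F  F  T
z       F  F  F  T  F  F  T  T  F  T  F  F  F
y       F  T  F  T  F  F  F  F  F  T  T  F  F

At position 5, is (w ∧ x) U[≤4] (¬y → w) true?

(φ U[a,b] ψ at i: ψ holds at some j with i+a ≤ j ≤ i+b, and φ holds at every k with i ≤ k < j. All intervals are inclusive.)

Need some j in [5,9] with (¬y → w), and (w ∧ x) at every k in [5,j-1].
  j=5: (¬y → w) holds; no prefix to check → satisfied.

Yes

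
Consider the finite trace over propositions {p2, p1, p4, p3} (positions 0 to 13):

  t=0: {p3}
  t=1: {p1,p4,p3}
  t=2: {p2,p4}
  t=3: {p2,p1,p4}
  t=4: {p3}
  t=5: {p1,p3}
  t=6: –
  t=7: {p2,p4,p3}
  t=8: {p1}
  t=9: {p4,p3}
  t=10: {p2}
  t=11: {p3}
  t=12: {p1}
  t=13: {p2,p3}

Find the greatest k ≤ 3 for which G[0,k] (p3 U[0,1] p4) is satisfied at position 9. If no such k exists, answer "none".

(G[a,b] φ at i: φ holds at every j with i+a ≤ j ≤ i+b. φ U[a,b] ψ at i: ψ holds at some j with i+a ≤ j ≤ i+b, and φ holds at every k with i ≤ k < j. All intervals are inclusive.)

(p3 U[0,1] p4) must hold from j=9 onward; find where it first fails.
  j=9: holds
  j=10: fails
Holds on [9,9], so largest k = 0.

0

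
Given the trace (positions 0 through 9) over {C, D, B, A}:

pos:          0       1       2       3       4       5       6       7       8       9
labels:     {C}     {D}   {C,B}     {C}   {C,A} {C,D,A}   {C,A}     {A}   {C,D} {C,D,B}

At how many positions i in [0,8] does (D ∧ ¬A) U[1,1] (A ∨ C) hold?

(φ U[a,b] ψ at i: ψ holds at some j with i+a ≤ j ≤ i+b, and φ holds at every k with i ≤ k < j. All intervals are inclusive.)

Evaluate at each i in [0,8]:
  i=0: ✗ (no rhs in [1,1])
  i=1: ✓ (rhs at j=2; lhs holds on [1,1])
  i=2: ✗ (lhs fails at k=2 before rhs at j=3)
  i=3: ✗ (lhs fails at k=3 before rhs at j=4)
  i=4: ✗ (lhs fails at k=4 before rhs at j=5)
  i=5: ✗ (lhs fails at k=5 before rhs at j=6)
  i=6: ✗ (lhs fails at k=6 before rhs at j=7)
  i=7: ✗ (lhs fails at k=7 before rhs at j=8)
  i=8: ✓ (rhs at j=9; lhs holds on [8,8])
Positions where it holds: {1, 8} → 2.

2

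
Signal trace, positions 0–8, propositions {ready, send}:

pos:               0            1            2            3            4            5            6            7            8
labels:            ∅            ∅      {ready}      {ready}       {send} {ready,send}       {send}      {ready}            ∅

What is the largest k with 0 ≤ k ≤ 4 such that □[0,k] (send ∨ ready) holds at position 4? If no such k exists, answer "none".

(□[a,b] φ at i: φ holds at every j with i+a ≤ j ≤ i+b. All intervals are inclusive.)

(send ∨ ready) must hold from j=4 onward; find where it first fails.
  j=4: holds
  j=5: holds
  j=6: holds
  j=7: holds
  j=8: fails
Holds on [4,7], so largest k = 3.

3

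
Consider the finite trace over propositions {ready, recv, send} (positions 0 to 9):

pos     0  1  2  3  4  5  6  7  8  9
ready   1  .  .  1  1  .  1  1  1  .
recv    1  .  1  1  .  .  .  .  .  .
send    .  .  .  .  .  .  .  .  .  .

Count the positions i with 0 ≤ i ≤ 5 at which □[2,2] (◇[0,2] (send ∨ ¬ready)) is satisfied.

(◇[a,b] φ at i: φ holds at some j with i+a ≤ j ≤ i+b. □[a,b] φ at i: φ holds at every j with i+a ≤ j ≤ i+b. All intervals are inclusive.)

Evaluate at each i in [0,5]:
  i=0: ✓ (all of [2,2])
  i=1: ✓ (all of [3,3])
  i=2: ✓ (all of [4,4])
  i=3: ✓ (all of [5,5])
  i=4: ✗ (fails at j=6)
  i=5: ✓ (all of [7,7])
Positions where it holds: {0, 1, 2, 3, 5} → 5.

5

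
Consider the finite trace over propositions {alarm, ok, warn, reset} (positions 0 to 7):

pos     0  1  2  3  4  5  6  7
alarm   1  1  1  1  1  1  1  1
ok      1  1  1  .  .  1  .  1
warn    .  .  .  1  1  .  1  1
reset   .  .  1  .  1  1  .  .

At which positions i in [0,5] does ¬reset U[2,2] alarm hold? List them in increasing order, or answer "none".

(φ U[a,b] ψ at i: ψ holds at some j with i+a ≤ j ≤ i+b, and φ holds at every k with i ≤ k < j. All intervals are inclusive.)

Evaluate at each i in [0,5]:
  i=0: ✓ (rhs at j=2; lhs holds on [0,1])
  i=1: ✗ (lhs fails at k=2 before rhs at j=3)
  i=2: ✗ (lhs fails at k=2 before rhs at j=4)
  i=3: ✗ (lhs fails at k=4 before rhs at j=5)
  i=4: ✗ (lhs fails at k=4 before rhs at j=6)
  i=5: ✗ (lhs fails at k=5 before rhs at j=7)

0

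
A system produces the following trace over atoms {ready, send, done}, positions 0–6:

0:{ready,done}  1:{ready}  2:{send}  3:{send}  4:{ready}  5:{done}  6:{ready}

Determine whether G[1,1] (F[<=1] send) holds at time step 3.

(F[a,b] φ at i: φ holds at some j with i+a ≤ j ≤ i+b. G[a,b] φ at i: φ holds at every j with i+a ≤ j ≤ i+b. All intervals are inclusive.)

Check F[<=1] send at every j in [4,4]:
  j=4: fails (none in [4,5])
Fails at j=4 → formula fails.

False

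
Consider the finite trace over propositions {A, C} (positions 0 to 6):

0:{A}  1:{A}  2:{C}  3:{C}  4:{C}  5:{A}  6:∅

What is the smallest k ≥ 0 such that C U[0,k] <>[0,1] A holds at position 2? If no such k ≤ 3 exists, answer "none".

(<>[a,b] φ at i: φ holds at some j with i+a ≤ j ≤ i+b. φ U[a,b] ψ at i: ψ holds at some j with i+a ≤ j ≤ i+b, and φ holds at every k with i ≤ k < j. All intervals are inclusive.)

Need earliest j ≥ 2 with <>[0,1] A, and C at every k in [2,j-1].
  j=2: rhs fails.
  j=3: rhs fails.
  j=4: rhs holds; lhs holds on [2,3]. k = 2.

2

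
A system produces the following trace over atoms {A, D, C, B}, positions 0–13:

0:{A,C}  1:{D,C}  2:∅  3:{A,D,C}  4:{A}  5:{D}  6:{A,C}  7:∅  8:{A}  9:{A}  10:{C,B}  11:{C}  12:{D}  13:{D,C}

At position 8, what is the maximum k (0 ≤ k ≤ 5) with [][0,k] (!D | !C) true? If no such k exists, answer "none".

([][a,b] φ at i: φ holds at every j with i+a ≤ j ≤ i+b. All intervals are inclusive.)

4

(!D | !C) must hold from j=8 onward; find where it first fails.
  j=8: holds
  j=9: holds
  j=10: holds
  j=11: holds
  j=12: holds
  j=13: fails
Holds on [8,12], so largest k = 4.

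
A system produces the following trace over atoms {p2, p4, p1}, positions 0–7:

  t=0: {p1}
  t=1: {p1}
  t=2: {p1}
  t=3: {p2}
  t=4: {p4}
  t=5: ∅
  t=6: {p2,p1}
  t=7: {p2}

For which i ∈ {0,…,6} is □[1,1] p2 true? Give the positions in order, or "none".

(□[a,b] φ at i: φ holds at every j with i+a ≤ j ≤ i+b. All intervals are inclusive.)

Evaluate at each i in [0,6]:
  i=0: ✗ (fails at j=1)
  i=1: ✗ (fails at j=2)
  i=2: ✓ (all of [3,3])
  i=3: ✗ (fails at j=4)
  i=4: ✗ (fails at j=5)
  i=5: ✓ (all of [6,6])
  i=6: ✓ (all of [7,7])

2, 5, 6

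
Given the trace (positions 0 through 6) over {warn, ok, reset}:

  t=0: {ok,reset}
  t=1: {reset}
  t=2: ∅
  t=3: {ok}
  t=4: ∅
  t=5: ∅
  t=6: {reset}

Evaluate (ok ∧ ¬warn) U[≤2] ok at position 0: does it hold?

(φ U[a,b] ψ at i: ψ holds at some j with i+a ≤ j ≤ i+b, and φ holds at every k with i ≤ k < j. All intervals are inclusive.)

Need some j in [0,2] with ok, and (ok ∧ ¬warn) at every k in [0,j-1].
  j=0: ok holds; no prefix to check → satisfied.

Yes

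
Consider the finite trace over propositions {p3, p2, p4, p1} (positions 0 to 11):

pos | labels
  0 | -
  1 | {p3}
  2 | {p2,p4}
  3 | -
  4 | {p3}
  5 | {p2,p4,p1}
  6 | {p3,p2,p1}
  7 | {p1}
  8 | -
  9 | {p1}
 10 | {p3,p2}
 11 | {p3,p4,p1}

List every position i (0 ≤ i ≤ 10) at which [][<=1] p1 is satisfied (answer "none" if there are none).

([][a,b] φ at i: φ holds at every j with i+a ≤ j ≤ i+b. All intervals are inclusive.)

5, 6

Evaluate at each i in [0,10]:
  i=0: ✗ (fails at j=0)
  i=1: ✗ (fails at j=1)
  i=2: ✗ (fails at j=2)
  i=3: ✗ (fails at j=3)
  i=4: ✗ (fails at j=4)
  i=5: ✓ (all of [5,6])
  i=6: ✓ (all of [6,7])
  i=7: ✗ (fails at j=8)
  i=8: ✗ (fails at j=8)
  i=9: ✗ (fails at j=10)
  i=10: ✗ (fails at j=10)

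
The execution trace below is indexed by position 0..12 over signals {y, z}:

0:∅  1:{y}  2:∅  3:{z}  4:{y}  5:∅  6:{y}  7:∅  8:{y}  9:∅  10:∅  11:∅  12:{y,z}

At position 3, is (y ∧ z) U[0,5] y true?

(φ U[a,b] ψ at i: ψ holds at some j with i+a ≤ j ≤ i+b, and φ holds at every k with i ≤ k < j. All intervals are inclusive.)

False

Need some j in [3,8] with y, and (y ∧ z) at every k in [3,j-1].
  j=3: y false.
  j=4: y holds, but (y ∧ z) fails at k=3 → not this j.
  j=5: y false.
  j=6: y holds, but (y ∧ z) fails at k=3 → not this j.
  j=7: y false.
  j=8: y holds, but (y ∧ z) fails at k=3 → not this j.
No j in the window works → until fails.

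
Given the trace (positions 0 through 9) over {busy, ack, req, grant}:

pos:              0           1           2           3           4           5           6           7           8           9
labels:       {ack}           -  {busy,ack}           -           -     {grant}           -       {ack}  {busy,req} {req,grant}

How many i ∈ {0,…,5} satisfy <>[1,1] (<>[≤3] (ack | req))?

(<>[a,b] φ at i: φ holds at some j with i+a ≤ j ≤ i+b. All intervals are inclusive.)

5

Evaluate at each i in [0,5]:
  i=0: ✓ (witness j=1)
  i=1: ✓ (witness j=2)
  i=2: ✗ (none in [3,3])
  i=3: ✓ (witness j=4)
  i=4: ✓ (witness j=5)
  i=5: ✓ (witness j=6)
Positions where it holds: {0, 1, 3, 4, 5} → 5.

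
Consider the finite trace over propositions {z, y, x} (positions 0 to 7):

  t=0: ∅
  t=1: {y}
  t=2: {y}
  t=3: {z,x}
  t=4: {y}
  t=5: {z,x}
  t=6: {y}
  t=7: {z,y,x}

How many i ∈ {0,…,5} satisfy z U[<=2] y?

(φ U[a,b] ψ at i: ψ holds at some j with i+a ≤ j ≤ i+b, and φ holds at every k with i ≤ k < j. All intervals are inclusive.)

Evaluate at each i in [0,5]:
  i=0: ✗ (lhs fails at k=0 before rhs at j=1)
  i=1: ✓ (rhs at j=1)
  i=2: ✓ (rhs at j=2)
  i=3: ✓ (rhs at j=4; lhs holds on [3,3])
  i=4: ✓ (rhs at j=4)
  i=5: ✓ (rhs at j=6; lhs holds on [5,5])
Positions where it holds: {1, 2, 3, 4, 5} → 5.

5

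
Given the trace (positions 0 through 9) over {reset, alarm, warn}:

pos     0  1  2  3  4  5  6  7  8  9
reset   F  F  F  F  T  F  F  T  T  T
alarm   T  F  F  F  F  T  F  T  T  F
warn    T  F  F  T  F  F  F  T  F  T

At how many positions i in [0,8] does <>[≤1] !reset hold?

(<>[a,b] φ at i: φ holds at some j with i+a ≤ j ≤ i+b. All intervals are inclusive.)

Evaluate at each i in [0,8]:
  i=0: ✓ (witness j=0)
  i=1: ✓ (witness j=1)
  i=2: ✓ (witness j=2)
  i=3: ✓ (witness j=3)
  i=4: ✓ (witness j=5)
  i=5: ✓ (witness j=5)
  i=6: ✓ (witness j=6)
  i=7: ✗ (none in [7,8])
  i=8: ✗ (none in [8,9])
Positions where it holds: {0, 1, 2, 3, 4, 5, 6} → 7.

7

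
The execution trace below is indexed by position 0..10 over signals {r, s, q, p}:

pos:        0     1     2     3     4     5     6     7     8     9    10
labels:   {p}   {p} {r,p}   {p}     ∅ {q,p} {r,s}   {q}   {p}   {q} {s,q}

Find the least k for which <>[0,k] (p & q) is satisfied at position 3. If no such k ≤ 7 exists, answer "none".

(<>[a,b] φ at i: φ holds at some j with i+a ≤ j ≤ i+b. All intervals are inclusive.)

Scan j = 3,4,… for (p & q):
  j=3: fails
  j=4: fails
  j=5: holds
First hit at j=5, so smallest k = 5-3 = 2.

2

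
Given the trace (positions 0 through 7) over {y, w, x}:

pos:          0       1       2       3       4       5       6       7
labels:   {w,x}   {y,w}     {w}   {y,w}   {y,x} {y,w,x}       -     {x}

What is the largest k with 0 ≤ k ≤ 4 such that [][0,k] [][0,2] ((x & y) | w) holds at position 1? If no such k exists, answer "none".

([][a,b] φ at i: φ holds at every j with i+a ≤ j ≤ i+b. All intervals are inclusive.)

2

[][0,2] ((x & y) | w) must hold from j=1 onward; find where it first fails.
  j=1: holds
  j=2: holds
  j=3: holds
  j=4: fails
Holds on [1,3], so largest k = 2.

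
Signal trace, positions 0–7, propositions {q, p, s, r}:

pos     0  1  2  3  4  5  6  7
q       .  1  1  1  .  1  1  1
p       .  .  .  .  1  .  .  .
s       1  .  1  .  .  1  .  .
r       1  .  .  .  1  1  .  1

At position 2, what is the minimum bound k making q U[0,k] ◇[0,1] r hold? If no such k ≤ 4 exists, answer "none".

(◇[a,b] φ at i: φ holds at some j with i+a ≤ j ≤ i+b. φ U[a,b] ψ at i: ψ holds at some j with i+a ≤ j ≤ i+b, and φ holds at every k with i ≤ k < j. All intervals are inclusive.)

1

Need earliest j ≥ 2 with ◇[0,1] r, and q at every k in [2,j-1].
  j=2: rhs fails.
  j=3: rhs holds; lhs holds on [2,2]. k = 1.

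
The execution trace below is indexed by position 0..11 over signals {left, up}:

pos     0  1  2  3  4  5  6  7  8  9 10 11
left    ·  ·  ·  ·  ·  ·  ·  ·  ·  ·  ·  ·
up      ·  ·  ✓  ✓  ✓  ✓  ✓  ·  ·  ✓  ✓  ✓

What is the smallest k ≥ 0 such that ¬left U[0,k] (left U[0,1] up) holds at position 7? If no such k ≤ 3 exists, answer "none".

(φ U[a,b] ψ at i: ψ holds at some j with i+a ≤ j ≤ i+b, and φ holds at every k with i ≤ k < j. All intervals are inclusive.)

2

Need earliest j ≥ 7 with (left U[0,1] up), and ¬left at every k in [7,j-1].
  j=7: rhs fails.
  j=8: rhs fails.
  j=9: rhs holds; lhs holds on [7,8]. k = 2.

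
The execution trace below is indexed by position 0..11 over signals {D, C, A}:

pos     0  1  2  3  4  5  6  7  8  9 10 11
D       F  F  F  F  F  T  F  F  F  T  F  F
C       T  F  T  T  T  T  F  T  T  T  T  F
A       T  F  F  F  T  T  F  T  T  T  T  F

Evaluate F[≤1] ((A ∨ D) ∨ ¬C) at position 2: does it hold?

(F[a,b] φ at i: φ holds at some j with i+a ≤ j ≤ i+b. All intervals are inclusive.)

Does not hold

Check ((A ∨ D) ∨ ¬C) at each j in [2,3]:
  j=2: false
  j=3: false
No position in the window satisfies it → formula fails.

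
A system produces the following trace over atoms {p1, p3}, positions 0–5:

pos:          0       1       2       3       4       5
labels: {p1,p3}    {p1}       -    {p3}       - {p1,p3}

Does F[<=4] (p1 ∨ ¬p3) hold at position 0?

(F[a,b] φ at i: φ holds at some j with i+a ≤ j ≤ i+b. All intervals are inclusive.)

True

Check (p1 ∨ ¬p3) at each j in [0,4]:
  j=0: true
  j=1: true
  j=2: true
  j=3: false
  j=4: true
Found at j=0 → formula holds.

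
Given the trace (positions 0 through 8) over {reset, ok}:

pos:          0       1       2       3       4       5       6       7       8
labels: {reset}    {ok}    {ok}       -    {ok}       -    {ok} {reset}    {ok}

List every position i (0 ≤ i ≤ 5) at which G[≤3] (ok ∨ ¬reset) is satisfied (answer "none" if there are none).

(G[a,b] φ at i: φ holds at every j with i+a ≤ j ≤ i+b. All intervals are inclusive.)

Evaluate at each i in [0,5]:
  i=0: ✗ (fails at j=0)
  i=1: ✓ (all of [1,4])
  i=2: ✓ (all of [2,5])
  i=3: ✓ (all of [3,6])
  i=4: ✗ (fails at j=7)
  i=5: ✗ (fails at j=7)

1, 2, 3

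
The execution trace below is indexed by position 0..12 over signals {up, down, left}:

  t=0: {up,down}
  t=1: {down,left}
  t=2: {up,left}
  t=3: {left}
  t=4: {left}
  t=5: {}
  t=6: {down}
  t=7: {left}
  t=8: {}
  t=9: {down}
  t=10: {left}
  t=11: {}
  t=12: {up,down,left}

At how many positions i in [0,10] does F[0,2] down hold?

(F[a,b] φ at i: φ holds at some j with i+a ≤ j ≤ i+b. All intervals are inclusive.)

Evaluate at each i in [0,10]:
  i=0: ✓ (witness j=0)
  i=1: ✓ (witness j=1)
  i=2: ✗ (none in [2,4])
  i=3: ✗ (none in [3,5])
  i=4: ✓ (witness j=6)
  i=5: ✓ (witness j=6)
  i=6: ✓ (witness j=6)
  i=7: ✓ (witness j=9)
  i=8: ✓ (witness j=9)
  i=9: ✓ (witness j=9)
  i=10: ✓ (witness j=12)
Positions where it holds: {0, 1, 4, 5, 6, 7, 8, 9, 10} → 9.

9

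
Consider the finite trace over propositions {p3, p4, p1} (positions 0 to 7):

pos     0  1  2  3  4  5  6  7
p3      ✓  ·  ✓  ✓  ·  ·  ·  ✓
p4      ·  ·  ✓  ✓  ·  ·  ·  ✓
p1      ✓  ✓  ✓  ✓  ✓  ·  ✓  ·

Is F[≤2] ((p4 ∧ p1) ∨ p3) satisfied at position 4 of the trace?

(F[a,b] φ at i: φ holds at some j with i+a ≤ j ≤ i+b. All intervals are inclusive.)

Does not hold

Check ((p4 ∧ p1) ∨ p3) at each j in [4,6]:
  j=4: false
  j=5: false
  j=6: false
No position in the window satisfies it → formula fails.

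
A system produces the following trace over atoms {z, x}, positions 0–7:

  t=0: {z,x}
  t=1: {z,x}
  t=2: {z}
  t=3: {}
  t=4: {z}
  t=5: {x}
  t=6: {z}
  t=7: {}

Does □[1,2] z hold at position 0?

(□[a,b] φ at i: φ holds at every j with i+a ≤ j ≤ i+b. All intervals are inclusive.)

True

Check z at every j in [1,2]:
  j=1: true
  j=2: true
All positions satisfy it → formula holds.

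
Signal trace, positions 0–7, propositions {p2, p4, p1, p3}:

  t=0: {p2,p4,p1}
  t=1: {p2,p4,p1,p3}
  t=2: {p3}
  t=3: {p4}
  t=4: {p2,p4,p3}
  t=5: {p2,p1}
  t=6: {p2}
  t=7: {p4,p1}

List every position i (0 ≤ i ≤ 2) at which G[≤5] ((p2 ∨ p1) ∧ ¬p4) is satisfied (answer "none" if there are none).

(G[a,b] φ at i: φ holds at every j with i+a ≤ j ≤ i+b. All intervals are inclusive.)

Evaluate at each i in [0,2]:
  i=0: ✗ (fails at j=0)
  i=1: ✗ (fails at j=1)
  i=2: ✗ (fails at j=2)

none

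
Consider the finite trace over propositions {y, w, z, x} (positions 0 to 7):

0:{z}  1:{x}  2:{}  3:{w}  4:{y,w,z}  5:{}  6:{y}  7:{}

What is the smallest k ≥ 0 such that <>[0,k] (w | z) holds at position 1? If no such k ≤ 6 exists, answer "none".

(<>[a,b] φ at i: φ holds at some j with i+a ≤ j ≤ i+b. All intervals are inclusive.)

2

Scan j = 1,2,… for (w | z):
  j=1: fails
  j=2: fails
  j=3: holds
First hit at j=3, so smallest k = 3-1 = 2.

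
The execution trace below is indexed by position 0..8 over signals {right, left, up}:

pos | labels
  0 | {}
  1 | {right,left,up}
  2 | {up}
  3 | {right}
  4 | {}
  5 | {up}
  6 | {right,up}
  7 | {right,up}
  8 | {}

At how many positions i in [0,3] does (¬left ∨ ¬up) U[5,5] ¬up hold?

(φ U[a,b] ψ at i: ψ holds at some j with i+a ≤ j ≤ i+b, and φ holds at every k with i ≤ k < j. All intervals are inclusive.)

1

Evaluate at each i in [0,3]:
  i=0: ✗ (no rhs in [5,5])
  i=1: ✗ (no rhs in [6,6])
  i=2: ✗ (no rhs in [7,7])
  i=3: ✓ (rhs at j=8; lhs holds on [3,7])
Positions where it holds: {3} → 1.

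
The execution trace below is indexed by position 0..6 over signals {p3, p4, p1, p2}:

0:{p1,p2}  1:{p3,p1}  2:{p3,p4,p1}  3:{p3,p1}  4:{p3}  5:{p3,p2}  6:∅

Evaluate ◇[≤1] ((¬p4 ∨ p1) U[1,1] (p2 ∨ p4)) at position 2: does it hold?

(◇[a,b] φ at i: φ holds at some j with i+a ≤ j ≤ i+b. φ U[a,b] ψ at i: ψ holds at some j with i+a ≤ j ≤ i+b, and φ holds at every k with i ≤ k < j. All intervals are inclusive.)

False

Check ((¬p4 ∨ p1) U[1,1] (p2 ∨ p4)) at each j in [2,3]:
  j=2: fails
  j=3: fails
No position in the window satisfies it → formula fails.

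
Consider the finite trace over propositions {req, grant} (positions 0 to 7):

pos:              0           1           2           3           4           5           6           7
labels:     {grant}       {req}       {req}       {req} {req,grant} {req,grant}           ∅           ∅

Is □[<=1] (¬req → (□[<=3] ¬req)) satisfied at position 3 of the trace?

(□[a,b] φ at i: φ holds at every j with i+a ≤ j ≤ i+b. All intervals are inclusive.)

Check (¬req → (□[<=3] ¬req)) at every j in [3,4]:
  j=3: antecedent false → ✓
  j=4: antecedent false → ✓
All positions satisfy it → formula holds.

Holds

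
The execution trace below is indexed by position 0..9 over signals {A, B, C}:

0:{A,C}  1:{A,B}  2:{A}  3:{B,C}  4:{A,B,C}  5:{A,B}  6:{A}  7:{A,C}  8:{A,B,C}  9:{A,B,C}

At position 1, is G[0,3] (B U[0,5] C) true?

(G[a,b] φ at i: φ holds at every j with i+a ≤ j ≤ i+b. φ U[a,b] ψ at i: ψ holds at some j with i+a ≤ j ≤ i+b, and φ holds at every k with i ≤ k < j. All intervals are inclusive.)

Check (B U[0,5] C) at every j in [1,4]:
  j=1: fails
  j=2: fails
  j=3: holds
  j=4: holds
Fails at j=1 → formula fails.

False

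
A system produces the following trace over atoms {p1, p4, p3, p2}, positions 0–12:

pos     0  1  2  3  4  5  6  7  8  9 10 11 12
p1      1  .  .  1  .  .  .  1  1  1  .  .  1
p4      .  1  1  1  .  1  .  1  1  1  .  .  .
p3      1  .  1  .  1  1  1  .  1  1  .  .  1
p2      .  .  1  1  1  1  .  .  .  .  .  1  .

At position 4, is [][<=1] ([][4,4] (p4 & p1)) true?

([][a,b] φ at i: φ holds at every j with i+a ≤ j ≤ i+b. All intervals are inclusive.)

Holds

Check [][4,4] (p4 & p1) at every j in [4,5]:
  j=4: holds on [8,8]
  j=5: holds on [9,9]
All positions satisfy it → formula holds.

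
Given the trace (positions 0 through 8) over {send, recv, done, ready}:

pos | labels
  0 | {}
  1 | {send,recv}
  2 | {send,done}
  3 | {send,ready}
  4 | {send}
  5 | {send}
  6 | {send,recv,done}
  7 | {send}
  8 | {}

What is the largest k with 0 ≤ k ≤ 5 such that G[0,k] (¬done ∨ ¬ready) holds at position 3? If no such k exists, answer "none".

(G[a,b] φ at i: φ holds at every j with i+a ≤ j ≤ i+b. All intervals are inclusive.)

(¬done ∨ ¬ready) must hold from j=3 onward; find where it first fails.
  j=3: holds
  j=4: holds
  j=5: holds
  j=6: holds
  j=7: holds
  j=8: holds
Holds through j=8; largest k = 5.

5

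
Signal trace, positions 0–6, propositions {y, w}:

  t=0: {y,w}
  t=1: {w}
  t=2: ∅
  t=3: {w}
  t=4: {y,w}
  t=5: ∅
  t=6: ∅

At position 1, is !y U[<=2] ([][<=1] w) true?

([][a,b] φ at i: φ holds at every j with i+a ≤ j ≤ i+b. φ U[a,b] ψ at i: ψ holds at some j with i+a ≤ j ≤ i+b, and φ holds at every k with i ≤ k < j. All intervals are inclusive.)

Yes

Need some j in [1,3] with [][<=1] w, and !y at every k in [1,j-1].
  j=1: [][<=1] w — fails at 2.
  j=2: [][<=1] w — fails at 2.
  j=3: [][<=1] w holds; !y holds at every k in [1,2] → satisfied.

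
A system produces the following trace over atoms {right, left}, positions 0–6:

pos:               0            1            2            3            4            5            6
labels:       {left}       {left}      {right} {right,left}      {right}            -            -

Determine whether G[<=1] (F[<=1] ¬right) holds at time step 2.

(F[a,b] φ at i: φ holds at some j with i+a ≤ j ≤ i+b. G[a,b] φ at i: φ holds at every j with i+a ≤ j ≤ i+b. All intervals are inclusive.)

Does not hold

Check F[<=1] ¬right at every j in [2,3]:
  j=2: fails (none in [2,3])
  j=3: fails (none in [3,4])
Fails at j=2 → formula fails.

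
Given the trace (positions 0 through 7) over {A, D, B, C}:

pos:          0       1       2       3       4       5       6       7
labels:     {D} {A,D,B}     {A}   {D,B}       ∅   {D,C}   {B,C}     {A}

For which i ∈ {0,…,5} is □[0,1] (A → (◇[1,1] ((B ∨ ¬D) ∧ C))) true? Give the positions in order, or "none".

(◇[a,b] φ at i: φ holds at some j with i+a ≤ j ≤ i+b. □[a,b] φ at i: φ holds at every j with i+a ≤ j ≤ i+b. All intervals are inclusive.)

3, 4, 5

Evaluate at each i in [0,5]:
  i=0: ✗ (fails at j=1)
  i=1: ✗ (fails at j=1)
  i=2: ✗ (fails at j=2)
  i=3: ✓ (all of [3,4])
  i=4: ✓ (all of [4,5])
  i=5: ✓ (all of [5,6])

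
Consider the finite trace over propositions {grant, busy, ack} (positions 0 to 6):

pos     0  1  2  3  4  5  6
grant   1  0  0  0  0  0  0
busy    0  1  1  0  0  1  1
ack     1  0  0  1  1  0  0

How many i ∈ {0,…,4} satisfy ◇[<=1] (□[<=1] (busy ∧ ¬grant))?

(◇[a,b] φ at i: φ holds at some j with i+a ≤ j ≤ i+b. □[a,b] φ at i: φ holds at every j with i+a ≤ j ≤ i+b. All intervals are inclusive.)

Evaluate at each i in [0,4]:
  i=0: ✓ (witness j=1)
  i=1: ✓ (witness j=1)
  i=2: ✗ (none in [2,3])
  i=3: ✗ (none in [3,4])
  i=4: ✓ (witness j=5)
Positions where it holds: {0, 1, 4} → 3.

3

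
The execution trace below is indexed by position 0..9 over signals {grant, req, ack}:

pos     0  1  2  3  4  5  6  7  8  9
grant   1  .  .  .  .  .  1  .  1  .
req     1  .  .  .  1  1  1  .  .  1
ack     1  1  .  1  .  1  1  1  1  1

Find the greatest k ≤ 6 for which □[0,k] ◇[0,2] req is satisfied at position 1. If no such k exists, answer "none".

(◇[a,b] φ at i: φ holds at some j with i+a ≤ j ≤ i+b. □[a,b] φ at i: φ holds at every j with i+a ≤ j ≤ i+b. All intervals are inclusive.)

none

◇[0,2] req must hold from j=1 onward; find where it first fails.
  j=1: fails → no k works.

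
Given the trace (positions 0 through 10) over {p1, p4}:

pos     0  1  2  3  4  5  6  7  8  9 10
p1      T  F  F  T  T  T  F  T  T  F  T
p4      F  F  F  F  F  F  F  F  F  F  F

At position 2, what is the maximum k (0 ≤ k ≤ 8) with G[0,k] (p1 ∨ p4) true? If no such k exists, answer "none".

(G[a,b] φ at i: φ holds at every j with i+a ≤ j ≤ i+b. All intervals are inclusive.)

none

(p1 ∨ p4) must hold from j=2 onward; find where it first fails.
  j=2: fails → no k works.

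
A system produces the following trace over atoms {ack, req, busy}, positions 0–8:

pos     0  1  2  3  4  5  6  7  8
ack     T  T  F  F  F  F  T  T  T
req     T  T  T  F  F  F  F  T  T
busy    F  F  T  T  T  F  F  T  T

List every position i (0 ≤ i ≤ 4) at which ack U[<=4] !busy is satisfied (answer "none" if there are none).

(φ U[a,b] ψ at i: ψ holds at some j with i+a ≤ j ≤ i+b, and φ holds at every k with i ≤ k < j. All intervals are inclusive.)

Evaluate at each i in [0,4]:
  i=0: ✓ (rhs at j=0)
  i=1: ✓ (rhs at j=1)
  i=2: ✗ (lhs fails at k=2 before rhs at j=5)
  i=3: ✗ (lhs fails at k=3 before rhs at j=5)
  i=4: ✗ (lhs fails at k=4 before rhs at j=5)

0, 1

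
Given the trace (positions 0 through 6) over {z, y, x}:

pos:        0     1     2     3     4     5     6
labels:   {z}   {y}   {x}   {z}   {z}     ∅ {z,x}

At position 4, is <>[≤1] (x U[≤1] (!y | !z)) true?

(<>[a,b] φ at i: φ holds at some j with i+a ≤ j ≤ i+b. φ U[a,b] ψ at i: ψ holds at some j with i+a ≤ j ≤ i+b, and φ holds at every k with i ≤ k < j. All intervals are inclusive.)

Check (x U[≤1] (!y | !z)) at each j in [4,5]:
  j=4: holds
  j=5: holds
Found at j=4 → formula holds.

True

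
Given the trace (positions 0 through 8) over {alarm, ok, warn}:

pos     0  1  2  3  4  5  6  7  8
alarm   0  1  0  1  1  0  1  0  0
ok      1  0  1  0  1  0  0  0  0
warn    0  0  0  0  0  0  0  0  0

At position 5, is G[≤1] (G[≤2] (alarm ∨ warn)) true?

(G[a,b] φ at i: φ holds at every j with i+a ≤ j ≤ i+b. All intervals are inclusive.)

Check G[≤2] (alarm ∨ warn) at every j in [5,6]:
  j=5: fails at 5
  j=6: fails at 7
Fails at j=5 → formula fails.

False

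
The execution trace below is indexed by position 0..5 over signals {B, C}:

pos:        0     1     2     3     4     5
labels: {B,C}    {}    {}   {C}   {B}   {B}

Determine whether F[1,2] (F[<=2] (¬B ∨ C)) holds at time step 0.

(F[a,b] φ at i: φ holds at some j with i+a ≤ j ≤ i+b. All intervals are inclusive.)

Holds

Check F[<=2] (¬B ∨ C) at each j in [1,2]:
  j=1: holds (witness at 1)
  j=2: holds (witness at 2)
Found at j=1 → formula holds.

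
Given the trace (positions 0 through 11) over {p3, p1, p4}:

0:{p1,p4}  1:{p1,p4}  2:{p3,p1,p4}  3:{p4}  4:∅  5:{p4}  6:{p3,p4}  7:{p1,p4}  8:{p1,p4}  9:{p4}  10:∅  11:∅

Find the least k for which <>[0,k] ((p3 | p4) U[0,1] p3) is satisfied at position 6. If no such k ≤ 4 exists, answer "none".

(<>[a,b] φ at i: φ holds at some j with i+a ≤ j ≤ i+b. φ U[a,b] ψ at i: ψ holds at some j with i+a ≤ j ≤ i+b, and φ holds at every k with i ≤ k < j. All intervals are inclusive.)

Scan j = 6,7,… for ((p3 | p4) U[0,1] p3):
  j=6: holds
First hit at j=6, so smallest k = 6-6 = 0.

0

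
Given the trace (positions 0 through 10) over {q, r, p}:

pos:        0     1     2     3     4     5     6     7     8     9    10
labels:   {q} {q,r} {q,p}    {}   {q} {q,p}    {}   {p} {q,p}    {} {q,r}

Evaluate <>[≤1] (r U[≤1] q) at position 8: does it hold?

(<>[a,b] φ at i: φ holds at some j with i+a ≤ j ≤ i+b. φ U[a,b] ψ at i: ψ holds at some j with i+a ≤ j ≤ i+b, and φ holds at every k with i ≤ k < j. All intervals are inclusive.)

Check (r U[≤1] q) at each j in [8,9]:
  j=8: holds
  j=9: fails
Found at j=8 → formula holds.

Holds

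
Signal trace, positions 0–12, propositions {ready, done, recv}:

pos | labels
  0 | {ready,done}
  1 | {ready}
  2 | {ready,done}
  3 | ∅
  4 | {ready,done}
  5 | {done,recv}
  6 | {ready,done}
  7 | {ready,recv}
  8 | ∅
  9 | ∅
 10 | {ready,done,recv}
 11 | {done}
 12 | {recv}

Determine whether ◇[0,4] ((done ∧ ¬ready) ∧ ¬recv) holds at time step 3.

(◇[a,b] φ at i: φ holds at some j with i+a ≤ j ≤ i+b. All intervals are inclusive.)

No

Check ((done ∧ ¬ready) ∧ ¬recv) at each j in [3,7]:
  j=3: false
  j=4: false
  j=5: false
  j=6: false
  j=7: false
No position in the window satisfies it → formula fails.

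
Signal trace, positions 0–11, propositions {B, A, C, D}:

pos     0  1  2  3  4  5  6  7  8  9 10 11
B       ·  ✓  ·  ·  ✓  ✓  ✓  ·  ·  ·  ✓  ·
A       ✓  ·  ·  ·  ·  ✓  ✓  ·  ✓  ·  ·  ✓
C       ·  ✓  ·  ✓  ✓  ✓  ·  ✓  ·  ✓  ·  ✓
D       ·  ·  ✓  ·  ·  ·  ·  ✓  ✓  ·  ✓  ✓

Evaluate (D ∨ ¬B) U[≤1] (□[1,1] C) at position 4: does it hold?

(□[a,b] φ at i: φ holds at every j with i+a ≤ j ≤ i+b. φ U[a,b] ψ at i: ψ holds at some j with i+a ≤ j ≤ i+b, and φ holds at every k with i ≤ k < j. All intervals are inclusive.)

True

Need some j in [4,5] with □[1,1] C, and (D ∨ ¬B) at every k in [4,j-1].
  j=4: □[1,1] C holds; no prefix to check → satisfied.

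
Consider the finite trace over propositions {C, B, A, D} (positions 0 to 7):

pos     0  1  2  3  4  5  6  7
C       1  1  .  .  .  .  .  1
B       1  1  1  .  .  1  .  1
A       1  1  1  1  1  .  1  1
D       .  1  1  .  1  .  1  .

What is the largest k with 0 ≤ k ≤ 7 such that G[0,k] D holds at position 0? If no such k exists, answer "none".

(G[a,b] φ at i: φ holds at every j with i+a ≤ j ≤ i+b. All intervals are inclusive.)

D must hold from j=0 onward; find where it first fails.
  j=0: fails → no k works.

none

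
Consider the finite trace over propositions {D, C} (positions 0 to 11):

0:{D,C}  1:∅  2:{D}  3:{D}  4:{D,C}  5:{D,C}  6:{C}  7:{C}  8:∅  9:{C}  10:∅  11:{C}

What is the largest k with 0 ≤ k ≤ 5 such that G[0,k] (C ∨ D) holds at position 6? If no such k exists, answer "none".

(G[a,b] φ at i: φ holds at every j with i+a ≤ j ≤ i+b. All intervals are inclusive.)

1

(C ∨ D) must hold from j=6 onward; find where it first fails.
  j=6: holds
  j=7: holds
  j=8: fails
Holds on [6,7], so largest k = 1.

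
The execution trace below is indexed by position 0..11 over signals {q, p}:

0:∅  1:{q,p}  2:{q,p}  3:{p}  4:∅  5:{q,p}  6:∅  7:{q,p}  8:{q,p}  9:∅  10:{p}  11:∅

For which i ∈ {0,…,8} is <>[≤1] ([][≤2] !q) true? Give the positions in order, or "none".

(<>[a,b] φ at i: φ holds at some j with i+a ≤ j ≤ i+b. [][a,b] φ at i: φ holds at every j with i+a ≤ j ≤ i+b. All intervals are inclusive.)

8

Evaluate at each i in [0,8]:
  i=0: ✗ (none in [0,1])
  i=1: ✗ (none in [1,2])
  i=2: ✗ (none in [2,3])
  i=3: ✗ (none in [3,4])
  i=4: ✗ (none in [4,5])
  i=5: ✗ (none in [5,6])
  i=6: ✗ (none in [6,7])
  i=7: ✗ (none in [7,8])
  i=8: ✓ (witness j=9)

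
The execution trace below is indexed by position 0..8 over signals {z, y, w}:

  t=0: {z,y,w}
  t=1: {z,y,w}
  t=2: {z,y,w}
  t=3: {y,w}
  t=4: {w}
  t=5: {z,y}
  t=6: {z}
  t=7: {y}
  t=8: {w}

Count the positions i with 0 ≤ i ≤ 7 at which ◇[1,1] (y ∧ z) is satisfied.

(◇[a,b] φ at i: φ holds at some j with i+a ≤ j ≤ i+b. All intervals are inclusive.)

3

Evaluate at each i in [0,7]:
  i=0: ✓ (witness j=1)
  i=1: ✓ (witness j=2)
  i=2: ✗ (none in [3,3])
  i=3: ✗ (none in [4,4])
  i=4: ✓ (witness j=5)
  i=5: ✗ (none in [6,6])
  i=6: ✗ (none in [7,7])
  i=7: ✗ (none in [8,8])
Positions where it holds: {0, 1, 4} → 3.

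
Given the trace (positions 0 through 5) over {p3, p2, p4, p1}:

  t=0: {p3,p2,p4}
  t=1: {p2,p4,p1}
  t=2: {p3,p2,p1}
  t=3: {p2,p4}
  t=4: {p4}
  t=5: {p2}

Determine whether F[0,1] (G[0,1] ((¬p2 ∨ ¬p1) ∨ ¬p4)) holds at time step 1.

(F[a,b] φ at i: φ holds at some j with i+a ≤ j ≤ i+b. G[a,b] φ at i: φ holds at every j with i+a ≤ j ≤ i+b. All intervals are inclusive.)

True

Check G[0,1] ((¬p2 ∨ ¬p1) ∨ ¬p4) at each j in [1,2]:
  j=1: fails at 1
  j=2: holds on [2,3]
Found at j=2 → formula holds.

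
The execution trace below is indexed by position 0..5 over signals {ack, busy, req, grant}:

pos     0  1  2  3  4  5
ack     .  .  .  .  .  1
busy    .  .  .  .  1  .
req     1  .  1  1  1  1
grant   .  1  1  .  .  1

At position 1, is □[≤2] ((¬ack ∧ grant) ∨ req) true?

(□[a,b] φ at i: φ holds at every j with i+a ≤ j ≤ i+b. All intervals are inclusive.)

Check ((¬ack ∧ grant) ∨ req) at every j in [1,3]:
  j=1: true
  j=2: true
  j=3: true
All positions satisfy it → formula holds.

True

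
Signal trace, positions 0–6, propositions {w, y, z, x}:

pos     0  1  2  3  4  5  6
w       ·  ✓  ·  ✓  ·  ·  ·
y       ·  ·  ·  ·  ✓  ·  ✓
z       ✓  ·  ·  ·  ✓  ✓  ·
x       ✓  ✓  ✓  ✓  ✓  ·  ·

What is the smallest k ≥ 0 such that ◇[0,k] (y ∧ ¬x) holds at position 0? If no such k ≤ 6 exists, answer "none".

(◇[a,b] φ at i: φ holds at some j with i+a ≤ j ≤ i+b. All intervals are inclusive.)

Scan j = 0,1,… for (y ∧ ¬x):
  j=0: fails
  j=1: fails
  j=2: fails
  j=3: fails
  j=4: fails
  j=5: fails
  j=6: holds
First hit at j=6, so smallest k = 6-0 = 6.

6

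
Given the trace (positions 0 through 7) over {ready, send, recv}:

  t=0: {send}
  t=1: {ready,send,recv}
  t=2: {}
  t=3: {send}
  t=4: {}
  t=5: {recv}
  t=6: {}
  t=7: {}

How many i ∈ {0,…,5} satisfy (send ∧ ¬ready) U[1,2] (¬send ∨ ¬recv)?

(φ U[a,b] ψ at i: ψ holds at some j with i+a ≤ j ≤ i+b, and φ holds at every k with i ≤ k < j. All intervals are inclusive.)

Evaluate at each i in [0,5]:
  i=0: ✗ (lhs fails at k=1 before rhs at j=2)
  i=1: ✗ (lhs fails at k=1 before rhs at j=2)
  i=2: ✗ (lhs fails at k=2 before rhs at j=3)
  i=3: ✓ (rhs at j=4; lhs holds on [3,3])
  i=4: ✗ (lhs fails at k=4 before rhs at j=5)
  i=5: ✗ (lhs fails at k=5 before rhs at j=6)
Positions where it holds: {3} → 1.

1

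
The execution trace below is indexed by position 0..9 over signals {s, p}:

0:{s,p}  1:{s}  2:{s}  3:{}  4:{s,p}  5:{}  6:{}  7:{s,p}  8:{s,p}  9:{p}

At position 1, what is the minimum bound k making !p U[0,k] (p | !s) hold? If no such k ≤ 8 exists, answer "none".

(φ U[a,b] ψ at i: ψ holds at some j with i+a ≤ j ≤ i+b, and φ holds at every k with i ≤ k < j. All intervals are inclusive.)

2

Need earliest j ≥ 1 with (p | !s), and !p at every k in [1,j-1].
  j=1: rhs fails.
  j=2: rhs fails.
  j=3: rhs holds; lhs holds on [1,2]. k = 2.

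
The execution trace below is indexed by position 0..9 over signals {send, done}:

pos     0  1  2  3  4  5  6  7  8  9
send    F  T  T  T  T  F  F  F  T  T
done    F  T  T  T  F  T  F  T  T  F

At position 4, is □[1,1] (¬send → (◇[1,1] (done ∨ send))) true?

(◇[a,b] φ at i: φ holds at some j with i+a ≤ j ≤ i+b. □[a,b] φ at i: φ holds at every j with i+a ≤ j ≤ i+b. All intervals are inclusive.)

Check (¬send → (◇[1,1] (done ∨ send))) at every j in [5,5]:
  j=5: antecedent true; consequent fails (none in [6,6]) → ✗
Fails at j=5 → formula fails.

False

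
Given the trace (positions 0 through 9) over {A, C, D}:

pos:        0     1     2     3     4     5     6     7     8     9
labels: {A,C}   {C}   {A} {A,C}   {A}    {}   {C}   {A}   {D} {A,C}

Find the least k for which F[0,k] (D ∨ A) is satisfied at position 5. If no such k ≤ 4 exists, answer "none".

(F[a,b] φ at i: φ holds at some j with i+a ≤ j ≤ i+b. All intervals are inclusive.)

2

Scan j = 5,6,… for (D ∨ A):
  j=5: fails
  j=6: fails
  j=7: holds
First hit at j=7, so smallest k = 7-5 = 2.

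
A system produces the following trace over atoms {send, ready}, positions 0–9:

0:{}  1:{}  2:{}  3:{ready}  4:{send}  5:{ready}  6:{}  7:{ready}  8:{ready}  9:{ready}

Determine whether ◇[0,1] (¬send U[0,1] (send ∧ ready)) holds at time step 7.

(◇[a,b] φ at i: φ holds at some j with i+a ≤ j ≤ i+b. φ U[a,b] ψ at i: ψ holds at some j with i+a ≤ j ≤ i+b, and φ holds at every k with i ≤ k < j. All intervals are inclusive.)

Check (¬send U[0,1] (send ∧ ready)) at each j in [7,8]:
  j=7: fails
  j=8: fails
No position in the window satisfies it → formula fails.

No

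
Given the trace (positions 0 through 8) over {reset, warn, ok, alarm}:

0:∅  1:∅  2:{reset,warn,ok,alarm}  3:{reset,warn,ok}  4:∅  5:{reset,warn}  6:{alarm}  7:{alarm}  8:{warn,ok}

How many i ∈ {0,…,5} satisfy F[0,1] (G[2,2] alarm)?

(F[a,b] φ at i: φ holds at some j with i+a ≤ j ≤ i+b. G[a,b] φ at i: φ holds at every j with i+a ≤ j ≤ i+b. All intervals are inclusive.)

Evaluate at each i in [0,5]:
  i=0: ✓ (witness j=0)
  i=1: ✗ (none in [1,2])
  i=2: ✗ (none in [2,3])
  i=3: ✓ (witness j=4)
  i=4: ✓ (witness j=4)
  i=5: ✓ (witness j=5)
Positions where it holds: {0, 3, 4, 5} → 4.

4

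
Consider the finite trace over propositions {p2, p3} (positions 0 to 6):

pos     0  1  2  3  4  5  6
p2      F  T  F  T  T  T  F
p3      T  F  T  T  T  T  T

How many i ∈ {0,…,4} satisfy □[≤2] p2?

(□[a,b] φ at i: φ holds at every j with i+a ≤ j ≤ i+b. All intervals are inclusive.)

Evaluate at each i in [0,4]:
  i=0: ✗ (fails at j=0)
  i=1: ✗ (fails at j=2)
  i=2: ✗ (fails at j=2)
  i=3: ✓ (all of [3,5])
  i=4: ✗ (fails at j=6)
Positions where it holds: {3} → 1.

1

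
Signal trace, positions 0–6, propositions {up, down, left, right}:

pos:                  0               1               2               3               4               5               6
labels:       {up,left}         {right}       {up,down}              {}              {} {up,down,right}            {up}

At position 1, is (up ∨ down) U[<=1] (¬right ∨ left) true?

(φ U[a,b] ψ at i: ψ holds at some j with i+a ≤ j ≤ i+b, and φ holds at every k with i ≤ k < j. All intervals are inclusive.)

Does not hold

Need some j in [1,2] with (¬right ∨ left), and (up ∨ down) at every k in [1,j-1].
  j=1: (¬right ∨ left) false.
  j=2: (¬right ∨ left) holds, but (up ∨ down) fails at k=1 → not this j.
No j in the window works → until fails.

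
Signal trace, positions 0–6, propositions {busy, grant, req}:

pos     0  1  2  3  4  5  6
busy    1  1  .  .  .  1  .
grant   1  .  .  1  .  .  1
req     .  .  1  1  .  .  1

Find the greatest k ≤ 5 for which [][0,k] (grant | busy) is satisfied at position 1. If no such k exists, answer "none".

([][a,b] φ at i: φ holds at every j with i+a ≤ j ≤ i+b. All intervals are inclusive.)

(grant | busy) must hold from j=1 onward; find where it first fails.
  j=1: holds
  j=2: fails
Holds on [1,1], so largest k = 0.

0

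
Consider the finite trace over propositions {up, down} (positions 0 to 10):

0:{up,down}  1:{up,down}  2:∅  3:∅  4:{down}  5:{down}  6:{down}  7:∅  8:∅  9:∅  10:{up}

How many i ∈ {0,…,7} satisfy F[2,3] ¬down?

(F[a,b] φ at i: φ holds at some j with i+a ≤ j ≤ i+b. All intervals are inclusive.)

Evaluate at each i in [0,7]:
  i=0: ✓ (witness j=2)
  i=1: ✓ (witness j=3)
  i=2: ✗ (none in [4,5])
  i=3: ✗ (none in [5,6])
  i=4: ✓ (witness j=7)
  i=5: ✓ (witness j=7)
  i=6: ✓ (witness j=8)
  i=7: ✓ (witness j=9)
Positions where it holds: {0, 1, 4, 5, 6, 7} → 6.

6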